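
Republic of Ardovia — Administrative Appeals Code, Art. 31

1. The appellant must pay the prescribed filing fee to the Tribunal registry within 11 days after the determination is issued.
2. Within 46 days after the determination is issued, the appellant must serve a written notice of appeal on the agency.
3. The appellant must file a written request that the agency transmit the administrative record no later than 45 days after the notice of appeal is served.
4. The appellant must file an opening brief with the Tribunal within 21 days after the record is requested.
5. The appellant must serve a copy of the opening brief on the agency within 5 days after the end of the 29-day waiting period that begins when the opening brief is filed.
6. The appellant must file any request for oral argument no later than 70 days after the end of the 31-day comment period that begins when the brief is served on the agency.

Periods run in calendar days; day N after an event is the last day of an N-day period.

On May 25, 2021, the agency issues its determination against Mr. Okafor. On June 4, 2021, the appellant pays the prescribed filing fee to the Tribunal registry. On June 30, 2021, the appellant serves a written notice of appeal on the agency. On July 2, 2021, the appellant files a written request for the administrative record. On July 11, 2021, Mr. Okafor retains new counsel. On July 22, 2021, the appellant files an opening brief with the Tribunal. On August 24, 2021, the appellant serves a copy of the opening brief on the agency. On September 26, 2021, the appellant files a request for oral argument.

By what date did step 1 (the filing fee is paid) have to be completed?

June 5, 2021

Step 1 runs from May 25, 2021, when the determination is issued. 11 days after May 25, 2021 is June 5, 2021.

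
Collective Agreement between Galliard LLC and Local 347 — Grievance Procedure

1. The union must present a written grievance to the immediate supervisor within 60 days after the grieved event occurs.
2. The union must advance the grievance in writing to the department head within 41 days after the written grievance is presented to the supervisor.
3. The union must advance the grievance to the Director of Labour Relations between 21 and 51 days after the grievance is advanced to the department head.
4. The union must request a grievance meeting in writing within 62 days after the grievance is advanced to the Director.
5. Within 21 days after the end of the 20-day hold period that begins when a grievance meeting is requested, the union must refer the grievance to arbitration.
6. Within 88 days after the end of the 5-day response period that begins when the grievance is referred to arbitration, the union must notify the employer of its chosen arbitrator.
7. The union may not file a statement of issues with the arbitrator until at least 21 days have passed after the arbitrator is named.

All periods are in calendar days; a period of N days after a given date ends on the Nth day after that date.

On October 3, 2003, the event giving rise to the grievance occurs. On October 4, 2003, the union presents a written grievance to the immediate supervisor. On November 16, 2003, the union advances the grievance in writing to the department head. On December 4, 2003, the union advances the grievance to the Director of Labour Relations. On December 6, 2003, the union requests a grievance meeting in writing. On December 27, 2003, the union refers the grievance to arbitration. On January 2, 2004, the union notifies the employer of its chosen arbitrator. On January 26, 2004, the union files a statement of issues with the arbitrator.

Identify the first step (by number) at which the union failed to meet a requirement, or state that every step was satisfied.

Step 2

Step 1 — counting 60 days from October 3, 2003 (when the grieved event occurs) gives a deadline of December 2, 2003; completed October 4, 2003, before the deadline.
Step 2 — counting 41 days from October 4, 2003 (when the written grievance is presented to the supervisor) gives a deadline of November 14, 2003; not done until November 16, 2003, 2 days after the deadline.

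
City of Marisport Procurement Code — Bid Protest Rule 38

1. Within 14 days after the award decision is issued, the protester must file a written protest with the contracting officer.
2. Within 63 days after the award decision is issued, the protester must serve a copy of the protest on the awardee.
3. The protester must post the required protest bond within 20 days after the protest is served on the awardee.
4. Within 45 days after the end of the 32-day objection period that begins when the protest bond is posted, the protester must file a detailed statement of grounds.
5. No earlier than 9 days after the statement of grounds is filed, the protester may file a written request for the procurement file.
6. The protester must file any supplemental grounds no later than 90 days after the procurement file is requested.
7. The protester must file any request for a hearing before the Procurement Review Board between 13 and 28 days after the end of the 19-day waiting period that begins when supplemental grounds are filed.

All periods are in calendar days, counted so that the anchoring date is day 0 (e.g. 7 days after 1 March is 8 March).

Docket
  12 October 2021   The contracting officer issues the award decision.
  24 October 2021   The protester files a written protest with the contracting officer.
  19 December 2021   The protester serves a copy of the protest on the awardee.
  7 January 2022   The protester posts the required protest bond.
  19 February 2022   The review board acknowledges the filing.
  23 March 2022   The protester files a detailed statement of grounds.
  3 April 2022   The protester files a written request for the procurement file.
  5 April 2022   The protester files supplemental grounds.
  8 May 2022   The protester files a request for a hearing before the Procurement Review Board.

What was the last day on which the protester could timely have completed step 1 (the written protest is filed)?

Step 1 runs from 12 October 2021, when the award decision is issued. 14 days after 12 October 2021 is 26 October 2021.

26 October 2021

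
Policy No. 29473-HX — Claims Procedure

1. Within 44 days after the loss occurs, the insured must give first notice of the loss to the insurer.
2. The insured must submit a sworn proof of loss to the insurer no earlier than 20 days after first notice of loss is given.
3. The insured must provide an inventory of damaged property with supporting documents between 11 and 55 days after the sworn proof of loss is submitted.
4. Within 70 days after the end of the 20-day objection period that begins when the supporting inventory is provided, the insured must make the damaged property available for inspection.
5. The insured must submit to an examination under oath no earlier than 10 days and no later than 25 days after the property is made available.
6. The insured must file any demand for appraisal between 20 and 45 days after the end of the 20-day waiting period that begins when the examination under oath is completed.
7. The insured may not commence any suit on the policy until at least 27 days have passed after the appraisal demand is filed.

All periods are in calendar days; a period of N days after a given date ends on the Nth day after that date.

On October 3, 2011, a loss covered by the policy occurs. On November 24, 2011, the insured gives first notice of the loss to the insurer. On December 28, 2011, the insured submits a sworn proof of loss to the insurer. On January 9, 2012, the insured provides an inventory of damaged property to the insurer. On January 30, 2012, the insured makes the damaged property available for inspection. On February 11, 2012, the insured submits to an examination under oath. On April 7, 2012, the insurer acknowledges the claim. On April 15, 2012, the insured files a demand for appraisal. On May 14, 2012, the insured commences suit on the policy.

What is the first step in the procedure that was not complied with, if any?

Step 1

(1) due by October 3, 2011 + 44 days = November 16, 2011; November 24, 2011 misses that deadline by 8 days.
No need to go further; step 1 was not satisfied.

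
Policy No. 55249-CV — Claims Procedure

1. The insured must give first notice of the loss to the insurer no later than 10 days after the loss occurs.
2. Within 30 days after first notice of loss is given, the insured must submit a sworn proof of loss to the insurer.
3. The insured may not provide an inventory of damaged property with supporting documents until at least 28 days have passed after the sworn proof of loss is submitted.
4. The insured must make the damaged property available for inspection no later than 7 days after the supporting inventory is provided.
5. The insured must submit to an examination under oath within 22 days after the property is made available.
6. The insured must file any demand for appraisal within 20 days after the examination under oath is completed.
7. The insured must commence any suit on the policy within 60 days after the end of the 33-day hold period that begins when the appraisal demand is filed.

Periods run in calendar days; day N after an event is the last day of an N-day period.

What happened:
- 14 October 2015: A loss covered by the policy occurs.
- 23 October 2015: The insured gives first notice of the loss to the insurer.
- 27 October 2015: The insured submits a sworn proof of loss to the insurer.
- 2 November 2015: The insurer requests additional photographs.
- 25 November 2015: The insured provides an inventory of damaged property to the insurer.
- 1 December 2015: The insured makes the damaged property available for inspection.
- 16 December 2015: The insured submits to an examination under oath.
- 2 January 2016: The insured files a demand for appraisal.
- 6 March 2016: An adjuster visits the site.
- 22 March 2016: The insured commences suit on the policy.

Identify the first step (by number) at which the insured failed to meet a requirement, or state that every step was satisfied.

(1) due by 14 October 2015 + 10 days = 24 October 2015; done 23 October 2015 — timely.
(2) due by 23 October 2015 + 30 days = 22 November 2015; completed 27 October 2015, before the deadline.
(3) permitted from 27 October 2015 + 28 days = 24 November 2015 onward; 25 November 2015 is on or after that date.
(4) due by 25 November 2015 + 7 days = 2 December 2015; completed 1 December 2015, before the deadline.
(5) due by 1 December 2015 + 22 days = 23 December 2015; 16 December 2015 is within that limit.
(6) due by 16 December 2015 + 20 days = 5 January 2016; 2 January 2016 is within that limit.
(7) due by 4 February 2016 + 60 days = 4 April 2016; completed 22 March 2016, before the deadline.

None — every step was satisfied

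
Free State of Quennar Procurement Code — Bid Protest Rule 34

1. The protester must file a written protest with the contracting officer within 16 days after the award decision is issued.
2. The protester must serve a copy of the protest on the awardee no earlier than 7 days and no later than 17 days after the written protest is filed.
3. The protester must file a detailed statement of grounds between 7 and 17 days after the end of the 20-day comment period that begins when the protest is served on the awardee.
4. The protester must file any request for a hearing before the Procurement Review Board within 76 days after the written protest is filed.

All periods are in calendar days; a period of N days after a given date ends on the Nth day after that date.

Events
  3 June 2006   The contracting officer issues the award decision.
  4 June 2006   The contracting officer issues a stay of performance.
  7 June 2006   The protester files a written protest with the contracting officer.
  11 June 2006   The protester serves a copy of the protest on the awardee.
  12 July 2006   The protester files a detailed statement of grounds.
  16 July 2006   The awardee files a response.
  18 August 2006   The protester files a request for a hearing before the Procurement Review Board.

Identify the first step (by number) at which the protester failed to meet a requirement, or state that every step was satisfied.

Step 2

Step 1 — counting 16 days from 3 June 2006 (when the award decision is issued) gives a deadline of 19 June 2006; completed 7 June 2006, before the deadline.
Step 2 — 7 and 17 days from 7 June 2006 (when the written protest is filed) are 14 June 2006 and 24 June 2006 respectively; 11 June 2006 is 3 days too early.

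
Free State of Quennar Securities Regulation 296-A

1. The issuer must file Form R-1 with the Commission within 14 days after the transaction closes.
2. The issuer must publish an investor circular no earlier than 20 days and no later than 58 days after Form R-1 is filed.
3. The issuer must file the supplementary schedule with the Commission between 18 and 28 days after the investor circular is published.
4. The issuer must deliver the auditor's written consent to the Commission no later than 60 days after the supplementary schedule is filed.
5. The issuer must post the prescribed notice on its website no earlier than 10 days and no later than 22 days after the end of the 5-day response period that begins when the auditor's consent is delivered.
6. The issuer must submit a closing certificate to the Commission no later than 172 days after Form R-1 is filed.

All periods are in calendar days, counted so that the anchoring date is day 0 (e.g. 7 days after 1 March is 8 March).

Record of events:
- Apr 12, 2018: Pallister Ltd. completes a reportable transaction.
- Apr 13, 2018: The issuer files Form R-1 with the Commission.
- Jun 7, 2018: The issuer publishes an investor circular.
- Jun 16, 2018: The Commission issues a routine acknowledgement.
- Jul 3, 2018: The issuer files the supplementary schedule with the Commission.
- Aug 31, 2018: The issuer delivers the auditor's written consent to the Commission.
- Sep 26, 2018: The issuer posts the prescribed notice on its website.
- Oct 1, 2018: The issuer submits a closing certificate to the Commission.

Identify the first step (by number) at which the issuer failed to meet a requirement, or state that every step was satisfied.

(1) due by Apr 12, 2018 + 14 days = Apr 26, 2018; done Apr 13, 2018 — timely.
(2) the permitted window runs from Apr 13, 2018 + 20 = May 3, 2018 to Apr 13, 2018 + 58 = Jun 10, 2018; Jun 7, 2018 falls inside that range.
(3) the permitted window runs from Jun 7, 2018 + 18 = Jun 25, 2018 to Jun 7, 2018 + 28 = Jul 5, 2018; done Jul 3, 2018 — within the window.
(4) due by Jul 3, 2018 + 60 days = Sep 1, 2018; done Aug 31, 2018 — timely.
(5) the permitted window runs from Sep 5, 2018 + 10 = Sep 15, 2018 to Sep 5, 2018 + 22 = Sep 27, 2018; Sep 26, 2018 falls inside that range.
(6) due by Apr 13, 2018 + 172 days = Oct 2, 2018; Oct 1, 2018 is within that limit.

None — every step was satisfied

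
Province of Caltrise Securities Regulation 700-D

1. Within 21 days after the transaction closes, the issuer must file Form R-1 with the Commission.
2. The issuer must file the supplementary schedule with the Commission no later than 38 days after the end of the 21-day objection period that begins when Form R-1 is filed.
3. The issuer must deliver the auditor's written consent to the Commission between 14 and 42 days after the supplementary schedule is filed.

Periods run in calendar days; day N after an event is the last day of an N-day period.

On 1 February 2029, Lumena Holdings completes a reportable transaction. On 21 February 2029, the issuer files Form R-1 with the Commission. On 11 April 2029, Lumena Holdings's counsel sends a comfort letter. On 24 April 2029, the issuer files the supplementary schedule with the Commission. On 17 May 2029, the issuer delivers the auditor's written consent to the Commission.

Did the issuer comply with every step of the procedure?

(1) due by 1 February 2029 + 21 days = 22 February 2029; done 21 February 2029 — timely.
(2) due by 14 March 2029 + 38 days = 21 April 2029; done 24 April 2029 — 3 days late.
No need to go further; step 2 was not satisfied.

No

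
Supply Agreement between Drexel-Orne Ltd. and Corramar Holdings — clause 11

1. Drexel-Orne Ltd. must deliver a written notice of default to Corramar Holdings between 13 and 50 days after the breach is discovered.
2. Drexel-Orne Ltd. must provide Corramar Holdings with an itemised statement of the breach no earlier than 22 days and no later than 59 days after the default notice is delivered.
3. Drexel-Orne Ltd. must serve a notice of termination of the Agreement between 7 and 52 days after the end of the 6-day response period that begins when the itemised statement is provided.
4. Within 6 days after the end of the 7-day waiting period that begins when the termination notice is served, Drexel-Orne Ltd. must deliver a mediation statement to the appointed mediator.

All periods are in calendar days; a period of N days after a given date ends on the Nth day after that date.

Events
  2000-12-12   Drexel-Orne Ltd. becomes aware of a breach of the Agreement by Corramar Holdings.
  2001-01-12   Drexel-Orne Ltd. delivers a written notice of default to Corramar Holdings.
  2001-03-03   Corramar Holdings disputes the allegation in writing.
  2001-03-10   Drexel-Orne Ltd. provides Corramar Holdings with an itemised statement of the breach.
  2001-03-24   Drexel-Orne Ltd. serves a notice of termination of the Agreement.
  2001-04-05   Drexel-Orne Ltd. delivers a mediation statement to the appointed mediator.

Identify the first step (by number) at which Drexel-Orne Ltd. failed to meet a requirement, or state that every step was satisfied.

None — every step was satisfied

(1) the permitted window runs from 2000-12-12 + 13 = 2000-12-25 to 2000-12-12 + 50 = 2001-01-31; 2001-01-12 falls inside that range.
(2) the permitted window runs from 2001-01-12 + 22 = 2001-02-03 to 2001-01-12 + 59 = 2001-03-12; 2001-03-10 falls inside that range.
(3) the permitted window runs from 2001-03-16 + 7 = 2001-03-23 to 2001-03-16 + 52 = 2001-05-07; 2001-03-24 falls inside that range.
(4) due by 2001-03-31 + 6 days = 2001-04-06; 2001-04-05 is within that limit.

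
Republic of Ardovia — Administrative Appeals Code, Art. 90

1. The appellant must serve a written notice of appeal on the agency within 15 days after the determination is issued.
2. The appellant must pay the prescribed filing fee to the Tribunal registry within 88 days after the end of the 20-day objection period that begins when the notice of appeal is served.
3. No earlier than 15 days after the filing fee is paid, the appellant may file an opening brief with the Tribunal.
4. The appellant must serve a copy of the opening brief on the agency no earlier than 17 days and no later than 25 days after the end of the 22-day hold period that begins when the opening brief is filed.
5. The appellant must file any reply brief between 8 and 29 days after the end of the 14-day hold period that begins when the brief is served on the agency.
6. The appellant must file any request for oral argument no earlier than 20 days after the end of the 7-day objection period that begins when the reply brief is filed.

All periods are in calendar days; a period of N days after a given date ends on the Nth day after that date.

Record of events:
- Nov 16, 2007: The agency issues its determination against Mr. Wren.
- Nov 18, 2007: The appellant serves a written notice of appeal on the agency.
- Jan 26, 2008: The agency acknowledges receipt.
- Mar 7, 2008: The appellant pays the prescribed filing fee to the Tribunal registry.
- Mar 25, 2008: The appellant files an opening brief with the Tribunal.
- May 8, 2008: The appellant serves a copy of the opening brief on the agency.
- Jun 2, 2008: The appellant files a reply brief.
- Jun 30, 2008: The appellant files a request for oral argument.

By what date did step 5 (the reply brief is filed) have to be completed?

Jun 20, 2008

The brief is served on the agency on May 8, 2008; the 14-day hold period therefore ends May 22, 2008, and step 5 runs from that date. The window is 8–29 days after May 22, 2008; it closes on Jun 20, 2008.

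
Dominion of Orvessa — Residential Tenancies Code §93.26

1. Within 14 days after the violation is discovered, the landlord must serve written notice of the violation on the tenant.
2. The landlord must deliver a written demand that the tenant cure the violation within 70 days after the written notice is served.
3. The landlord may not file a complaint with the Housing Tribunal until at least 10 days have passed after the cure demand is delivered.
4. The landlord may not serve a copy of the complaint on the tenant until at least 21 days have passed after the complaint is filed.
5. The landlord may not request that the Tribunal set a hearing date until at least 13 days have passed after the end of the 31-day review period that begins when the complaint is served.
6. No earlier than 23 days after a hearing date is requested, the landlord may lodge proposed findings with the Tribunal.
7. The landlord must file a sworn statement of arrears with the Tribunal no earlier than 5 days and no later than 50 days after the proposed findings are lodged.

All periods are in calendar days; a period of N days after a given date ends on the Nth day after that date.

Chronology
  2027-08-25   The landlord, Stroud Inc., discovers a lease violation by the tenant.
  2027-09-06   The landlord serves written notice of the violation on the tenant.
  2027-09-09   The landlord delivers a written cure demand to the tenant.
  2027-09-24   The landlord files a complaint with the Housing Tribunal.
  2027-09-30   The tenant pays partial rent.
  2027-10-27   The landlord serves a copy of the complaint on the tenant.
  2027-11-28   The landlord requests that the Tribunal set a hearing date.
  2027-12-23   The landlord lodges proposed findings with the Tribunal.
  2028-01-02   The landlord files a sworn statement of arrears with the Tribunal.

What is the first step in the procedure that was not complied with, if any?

Step 1 — counting 14 days from 2027-08-25 (when the violation is discovered) gives a deadline of 2027-09-08; completed 2027-09-06, before the deadline.
Step 2 — counting 70 days from 2027-09-06 (when the written notice is served) gives a deadline of 2027-11-15; done 2027-09-09 — timely.
Step 3 — must wait 10 days from 2027-09-09 (when the cure demand is delivered), so not before 2027-09-19; done 2027-09-24, after the minimum wait.
Step 4 — must wait 21 days from 2027-09-24 (when the complaint is filed), so not before 2027-10-15; 2027-10-27 is on or after that date.
Step 5 — must wait 13 days from 2027-11-27 (end of the 31-day review period, which began when the complaint is served on 2027-10-27), so not before 2027-12-10; acted on 2027-11-28, 12 days prematurely.

Step 5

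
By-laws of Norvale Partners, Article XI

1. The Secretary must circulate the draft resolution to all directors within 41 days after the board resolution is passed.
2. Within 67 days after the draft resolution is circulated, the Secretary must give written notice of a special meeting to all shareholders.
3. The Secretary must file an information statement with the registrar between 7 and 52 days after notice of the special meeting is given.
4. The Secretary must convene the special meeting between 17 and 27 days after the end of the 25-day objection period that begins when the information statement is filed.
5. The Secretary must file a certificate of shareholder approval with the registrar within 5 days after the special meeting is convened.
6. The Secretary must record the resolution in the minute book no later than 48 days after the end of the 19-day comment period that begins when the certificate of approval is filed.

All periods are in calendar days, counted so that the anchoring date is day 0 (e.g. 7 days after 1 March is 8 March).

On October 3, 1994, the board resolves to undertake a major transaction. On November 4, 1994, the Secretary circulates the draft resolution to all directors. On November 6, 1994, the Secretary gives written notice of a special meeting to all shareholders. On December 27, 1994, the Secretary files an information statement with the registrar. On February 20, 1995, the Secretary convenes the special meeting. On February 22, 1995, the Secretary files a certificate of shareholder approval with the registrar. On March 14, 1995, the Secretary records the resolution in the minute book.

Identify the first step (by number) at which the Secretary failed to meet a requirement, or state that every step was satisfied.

(1) due by October 3, 1994 + 41 days = November 13, 1994; November 4, 1994 is within that limit.
(2) due by November 4, 1994 + 67 days = January 10, 1995; November 6, 1994 is within that limit.
(3) the permitted window runs from November 6, 1994 + 7 = November 13, 1994 to November 6, 1994 + 52 = December 28, 1994; done December 27, 1994, which is between those dates.
(4) the permitted window runs from January 21, 1995 + 17 = February 7, 1995 to January 21, 1995 + 27 = February 17, 1995; February 20, 1995 is 3 days past the end of the window.

Step 4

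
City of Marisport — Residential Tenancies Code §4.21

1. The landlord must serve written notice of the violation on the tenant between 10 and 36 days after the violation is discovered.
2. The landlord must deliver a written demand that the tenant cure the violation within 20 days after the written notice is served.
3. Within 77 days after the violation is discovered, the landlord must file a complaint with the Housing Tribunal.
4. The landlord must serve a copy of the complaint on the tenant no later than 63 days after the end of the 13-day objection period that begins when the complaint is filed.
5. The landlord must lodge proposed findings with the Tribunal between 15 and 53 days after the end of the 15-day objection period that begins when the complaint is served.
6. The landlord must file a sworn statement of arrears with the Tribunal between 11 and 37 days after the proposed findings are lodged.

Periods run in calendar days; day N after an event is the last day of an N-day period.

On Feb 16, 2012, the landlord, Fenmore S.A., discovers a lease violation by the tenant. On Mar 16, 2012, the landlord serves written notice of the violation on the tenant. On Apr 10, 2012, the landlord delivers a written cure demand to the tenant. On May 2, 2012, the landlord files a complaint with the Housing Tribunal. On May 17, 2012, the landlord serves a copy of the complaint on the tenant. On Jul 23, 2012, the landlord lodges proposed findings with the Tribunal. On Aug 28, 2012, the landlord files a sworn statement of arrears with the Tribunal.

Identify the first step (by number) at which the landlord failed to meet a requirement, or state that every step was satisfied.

Step 1: the window is 10–36 days after Feb 16, 2012 (when the violation is discovered), so Feb 26, 2012 through Mar 23, 2012; done Mar 16, 2012, which is between those dates.
Step 2: 20 days after Mar 16, 2012 (when the written notice is served) is Apr 5, 2012; Apr 10, 2012 misses that deadline by 5 days.
The procedure was therefore not followed at step 2.

Step 2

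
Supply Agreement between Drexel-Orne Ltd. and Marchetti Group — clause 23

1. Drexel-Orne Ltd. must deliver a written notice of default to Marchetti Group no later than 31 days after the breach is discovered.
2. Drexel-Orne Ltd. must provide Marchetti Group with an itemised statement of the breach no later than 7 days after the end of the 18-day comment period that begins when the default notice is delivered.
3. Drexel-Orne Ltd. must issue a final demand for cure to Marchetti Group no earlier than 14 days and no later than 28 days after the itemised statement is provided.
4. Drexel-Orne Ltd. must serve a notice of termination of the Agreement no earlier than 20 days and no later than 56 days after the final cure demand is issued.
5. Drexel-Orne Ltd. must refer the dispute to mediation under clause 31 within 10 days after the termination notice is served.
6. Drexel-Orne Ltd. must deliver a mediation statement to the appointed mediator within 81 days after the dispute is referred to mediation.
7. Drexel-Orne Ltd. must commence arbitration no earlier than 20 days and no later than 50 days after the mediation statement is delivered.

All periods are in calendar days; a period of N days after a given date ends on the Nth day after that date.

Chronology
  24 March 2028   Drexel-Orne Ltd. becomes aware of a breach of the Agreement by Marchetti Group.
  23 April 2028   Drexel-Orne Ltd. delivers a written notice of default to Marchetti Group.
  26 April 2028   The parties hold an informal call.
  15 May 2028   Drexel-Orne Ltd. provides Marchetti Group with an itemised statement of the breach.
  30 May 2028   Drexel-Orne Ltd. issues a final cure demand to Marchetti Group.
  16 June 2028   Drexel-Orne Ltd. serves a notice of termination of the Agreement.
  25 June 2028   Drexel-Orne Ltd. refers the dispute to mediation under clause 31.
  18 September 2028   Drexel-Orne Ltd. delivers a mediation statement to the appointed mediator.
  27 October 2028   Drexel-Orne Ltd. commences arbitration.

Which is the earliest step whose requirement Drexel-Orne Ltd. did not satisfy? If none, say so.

Step 4

Step 1 — counting 31 days from 24 March 2028 (when the breach is discovered) gives a deadline of 24 April 2028; 23 April 2028 is within that limit.
Step 2 — counting 7 days from 11 May 2028 (end of the 18-day comment period, which began when the default notice is delivered on 23 April 2028) gives a deadline of 18 May 2028; 15 May 2028 is within that limit.
Step 3 — 14 and 28 days from 15 May 2028 (when the itemised statement is provided) are 29 May 2028 and 12 June 2028 respectively; 30 May 2028 falls inside that range.
Step 4 — 20 and 56 days from 30 May 2028 (when the final cure demand is issued) are 19 June 2028 and 25 July 2028 respectively; 16 June 2028 is 3 days too early.
No need to go further; step 4 was not satisfied.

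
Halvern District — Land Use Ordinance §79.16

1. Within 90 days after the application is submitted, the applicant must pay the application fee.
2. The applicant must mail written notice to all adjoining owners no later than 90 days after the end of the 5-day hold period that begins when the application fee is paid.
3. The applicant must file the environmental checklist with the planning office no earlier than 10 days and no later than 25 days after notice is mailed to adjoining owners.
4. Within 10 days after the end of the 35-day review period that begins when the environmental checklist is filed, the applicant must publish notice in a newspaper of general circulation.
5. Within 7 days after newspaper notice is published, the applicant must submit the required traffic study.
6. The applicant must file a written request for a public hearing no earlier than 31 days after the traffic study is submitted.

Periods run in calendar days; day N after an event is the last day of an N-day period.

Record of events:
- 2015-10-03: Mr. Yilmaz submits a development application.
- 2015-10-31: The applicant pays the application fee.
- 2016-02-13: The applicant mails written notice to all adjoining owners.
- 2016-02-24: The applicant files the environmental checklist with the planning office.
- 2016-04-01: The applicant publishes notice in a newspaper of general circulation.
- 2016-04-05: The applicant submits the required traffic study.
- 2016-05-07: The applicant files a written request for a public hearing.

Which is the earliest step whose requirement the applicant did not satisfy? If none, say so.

Step 2

(1) due by 2015-10-03 + 90 days = 2016-01-01; 2015-10-31 is within that limit.
(2) due by 2015-11-05 + 90 days = 2016-02-03; not done until 2016-02-13, 10 days after the deadline.
The analysis stops there.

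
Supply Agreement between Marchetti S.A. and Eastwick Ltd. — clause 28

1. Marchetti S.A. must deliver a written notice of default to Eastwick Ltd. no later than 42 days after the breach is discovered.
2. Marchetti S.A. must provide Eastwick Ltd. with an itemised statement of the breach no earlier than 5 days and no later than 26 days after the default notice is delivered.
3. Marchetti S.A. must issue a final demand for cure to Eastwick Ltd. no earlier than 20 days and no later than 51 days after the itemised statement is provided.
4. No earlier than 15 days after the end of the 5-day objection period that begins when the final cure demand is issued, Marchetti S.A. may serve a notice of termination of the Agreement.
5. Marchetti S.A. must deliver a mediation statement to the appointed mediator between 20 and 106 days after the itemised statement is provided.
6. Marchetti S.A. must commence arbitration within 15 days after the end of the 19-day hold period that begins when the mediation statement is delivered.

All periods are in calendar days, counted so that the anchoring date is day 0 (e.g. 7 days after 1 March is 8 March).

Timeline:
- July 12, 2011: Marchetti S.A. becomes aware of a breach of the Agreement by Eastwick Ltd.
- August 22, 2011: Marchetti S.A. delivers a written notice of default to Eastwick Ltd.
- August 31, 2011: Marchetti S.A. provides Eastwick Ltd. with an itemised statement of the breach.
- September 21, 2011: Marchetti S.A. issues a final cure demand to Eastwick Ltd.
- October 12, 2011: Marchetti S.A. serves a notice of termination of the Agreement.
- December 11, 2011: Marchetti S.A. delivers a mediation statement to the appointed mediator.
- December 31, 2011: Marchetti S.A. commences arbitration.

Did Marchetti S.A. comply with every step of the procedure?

Yes

Step 1: 42 days after July 12, 2011 (when the breach is discovered) is August 23, 2011; done August 22, 2011 — timely.
Step 2: the window is 5–26 days after August 22, 2011 (when the default notice is delivered), so August 27, 2011 through September 17, 2011; August 31, 2011 falls inside that range.
Step 3: the window is 20–51 days after August 31, 2011 (when the itemised statement is provided), so September 20, 2011 through October 21, 2011; September 21, 2011 falls inside that range.
Step 4: the earliest permitted date is 15 days after September 26, 2011 (end of the 5-day objection period, which began when the final cure demand is issued on September 21, 2011), i.e. October 11, 2011; done October 12, 2011 — permitted.
Step 5: the window is 20–106 days after August 31, 2011 (when the itemised statement is provided), so September 20, 2011 through December 15, 2011; done December 11, 2011 — within the window.
Step 6: 15 days after December 30, 2011 (end of the 19-day hold period, which began when the mediation statement is delivered on December 11, 2011) is January 14, 2012; done December 31, 2011 — timely.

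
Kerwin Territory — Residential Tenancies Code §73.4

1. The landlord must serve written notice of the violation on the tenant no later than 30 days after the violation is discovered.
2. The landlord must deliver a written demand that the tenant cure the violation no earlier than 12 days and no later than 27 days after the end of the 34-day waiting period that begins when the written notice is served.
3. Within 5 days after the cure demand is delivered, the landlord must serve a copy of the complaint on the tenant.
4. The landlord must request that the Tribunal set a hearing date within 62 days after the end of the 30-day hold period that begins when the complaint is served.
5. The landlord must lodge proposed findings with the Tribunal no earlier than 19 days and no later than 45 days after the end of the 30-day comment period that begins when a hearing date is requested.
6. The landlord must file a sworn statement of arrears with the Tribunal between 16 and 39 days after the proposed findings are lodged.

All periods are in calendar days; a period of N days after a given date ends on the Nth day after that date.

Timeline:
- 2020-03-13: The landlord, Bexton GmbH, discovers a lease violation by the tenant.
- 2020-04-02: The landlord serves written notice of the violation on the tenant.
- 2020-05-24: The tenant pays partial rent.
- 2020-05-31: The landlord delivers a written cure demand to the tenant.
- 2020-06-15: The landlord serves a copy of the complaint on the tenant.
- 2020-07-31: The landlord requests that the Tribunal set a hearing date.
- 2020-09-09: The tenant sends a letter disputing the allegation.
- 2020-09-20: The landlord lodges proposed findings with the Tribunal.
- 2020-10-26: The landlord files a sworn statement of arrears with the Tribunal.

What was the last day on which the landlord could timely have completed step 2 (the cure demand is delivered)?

The written notice is served on 2020-04-02; the 34-day waiting period therefore ends 2020-05-06, and step 2 runs from that date. The window is 12–27 days after 2020-05-06; it closes on 2020-06-02.

2020-06-02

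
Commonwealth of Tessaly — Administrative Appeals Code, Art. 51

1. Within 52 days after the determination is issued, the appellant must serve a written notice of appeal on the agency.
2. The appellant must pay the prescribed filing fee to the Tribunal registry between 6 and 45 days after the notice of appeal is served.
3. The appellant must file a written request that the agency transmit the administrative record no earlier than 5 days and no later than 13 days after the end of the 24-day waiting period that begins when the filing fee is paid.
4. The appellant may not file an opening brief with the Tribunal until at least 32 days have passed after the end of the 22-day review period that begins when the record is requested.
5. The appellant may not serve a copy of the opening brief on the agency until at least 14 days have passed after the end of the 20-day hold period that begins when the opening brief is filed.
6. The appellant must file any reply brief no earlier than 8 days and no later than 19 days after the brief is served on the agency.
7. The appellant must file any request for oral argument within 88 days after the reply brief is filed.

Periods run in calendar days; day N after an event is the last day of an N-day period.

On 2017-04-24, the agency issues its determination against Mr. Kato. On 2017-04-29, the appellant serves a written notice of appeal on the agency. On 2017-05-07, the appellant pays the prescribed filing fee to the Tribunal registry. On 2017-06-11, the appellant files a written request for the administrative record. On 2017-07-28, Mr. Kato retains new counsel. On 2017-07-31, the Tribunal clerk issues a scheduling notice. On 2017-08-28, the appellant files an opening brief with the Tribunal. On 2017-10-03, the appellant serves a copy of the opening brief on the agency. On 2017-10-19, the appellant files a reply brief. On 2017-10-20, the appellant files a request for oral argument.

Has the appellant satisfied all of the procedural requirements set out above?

Step 1: 52 days after 2017-04-24 (when the determination is issued) is 2017-06-15; done 2017-04-29 — timely.
Step 2: the window is 6–45 days after 2017-04-29 (when the notice of appeal is served), so 2017-05-05 through 2017-06-13; done 2017-05-07 — within the window.
Step 3: the window is 5–13 days after 2017-05-31 (end of the 24-day waiting period, which began when the filing fee is paid on 2017-05-07), so 2017-06-05 through 2017-06-13; done 2017-06-11, which is between those dates.
Step 4: the earliest permitted date is 32 days after 2017-07-03 (end of the 22-day review period, which began when the record is requested on 2017-06-11), i.e. 2017-08-04; done 2017-08-28 — permitted.
Step 5: the earliest permitted date is 14 days after 2017-09-17 (end of the 20-day hold period, which began when the opening brief is filed on 2017-08-28), i.e. 2017-10-01; done 2017-10-03 — permitted.
Step 6: the window is 8–19 days after 2017-10-03 (when the brief is served on the agency), so 2017-10-11 through 2017-10-22; 2017-10-19 falls inside that range.
Step 7: 88 days after 2017-10-19 (when the reply brief is filed) is 2018-01-15; done 2017-10-20 — timely.

Yes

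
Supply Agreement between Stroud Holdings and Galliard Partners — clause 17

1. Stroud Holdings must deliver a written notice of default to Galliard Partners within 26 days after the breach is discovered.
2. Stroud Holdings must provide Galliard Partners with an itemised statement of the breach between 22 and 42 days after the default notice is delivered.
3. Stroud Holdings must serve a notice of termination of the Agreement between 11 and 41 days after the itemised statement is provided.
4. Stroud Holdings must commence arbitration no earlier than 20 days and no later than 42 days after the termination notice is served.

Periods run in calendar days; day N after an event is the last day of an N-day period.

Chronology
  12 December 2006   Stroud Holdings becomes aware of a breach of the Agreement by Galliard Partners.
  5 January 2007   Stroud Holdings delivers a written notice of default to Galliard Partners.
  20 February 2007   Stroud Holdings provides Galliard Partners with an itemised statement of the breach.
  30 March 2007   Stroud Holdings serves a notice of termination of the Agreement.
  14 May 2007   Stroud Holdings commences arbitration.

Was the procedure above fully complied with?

Step 1: 26 days after 12 December 2006 (when the breach is discovered) is 7 January 2007; completed 5 January 2007, before the deadline.
Step 2: the window is 22–42 days after 5 January 2007 (when the default notice is delivered), so 27 January 2007 through 16 February 2007; 20 February 2007 is 4 days past the end of the window.
The analysis stops there.

No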